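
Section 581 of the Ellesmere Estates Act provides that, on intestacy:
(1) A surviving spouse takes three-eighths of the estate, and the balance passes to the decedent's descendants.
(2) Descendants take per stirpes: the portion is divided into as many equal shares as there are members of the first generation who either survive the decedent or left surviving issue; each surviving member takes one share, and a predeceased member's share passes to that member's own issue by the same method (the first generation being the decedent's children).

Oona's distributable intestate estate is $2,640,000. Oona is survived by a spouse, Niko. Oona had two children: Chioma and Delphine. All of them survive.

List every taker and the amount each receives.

Niko: $990,000; Chioma: $825,000; Delphine: $825,000

Niko takes three-eighths of $2,640,000 = $990,000. The remaining $1,650,000 passes to the descendants.
The descendants' portion ($1,650,000) is divided into 2 shares of $825,000: Chioma and Delphine each take $825,000.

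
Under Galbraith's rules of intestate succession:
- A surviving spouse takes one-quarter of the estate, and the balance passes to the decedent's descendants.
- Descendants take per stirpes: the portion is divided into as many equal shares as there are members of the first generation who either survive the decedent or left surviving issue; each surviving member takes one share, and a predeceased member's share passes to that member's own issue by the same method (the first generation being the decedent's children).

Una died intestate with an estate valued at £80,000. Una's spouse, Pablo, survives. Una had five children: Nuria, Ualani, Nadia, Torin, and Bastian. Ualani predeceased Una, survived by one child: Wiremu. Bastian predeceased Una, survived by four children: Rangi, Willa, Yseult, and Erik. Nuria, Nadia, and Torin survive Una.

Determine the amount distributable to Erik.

Erik receives £3,000.

Pablo takes one-quarter of £80,000 = £20,000. The remaining £60,000 passes to the descendants.
The descendants' portion (£60,000) is divided into 5 shares of £12,000: Nuria, Nadia, and Torin each take £12,000; Ualani's £12,000 share passes to Ualani's issue; Bastian's £12,000 share passes to Bastian's issue.
Ualani's share (£12,000) passes entirely to Wiremu.
Bastian's share (£12,000) is divided into 4 shares of £3,000: Rangi, Willa, Yseult, and Erik each take £3,000.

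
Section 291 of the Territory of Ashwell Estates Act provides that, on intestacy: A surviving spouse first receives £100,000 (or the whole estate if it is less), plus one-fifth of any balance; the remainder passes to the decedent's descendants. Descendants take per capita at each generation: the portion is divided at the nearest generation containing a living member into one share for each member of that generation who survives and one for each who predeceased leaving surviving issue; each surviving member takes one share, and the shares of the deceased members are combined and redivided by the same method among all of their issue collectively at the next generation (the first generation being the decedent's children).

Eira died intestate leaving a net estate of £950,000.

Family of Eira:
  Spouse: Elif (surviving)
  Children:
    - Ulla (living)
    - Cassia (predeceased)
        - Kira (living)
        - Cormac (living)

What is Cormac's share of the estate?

Elif first takes £100,000, leaving a balance of £850,000. Elif then takes one-fifth of the balance (£170,000), for a total of £270,000. The remaining £680,000 passes to the descendants.
The descendants' portion (£680,000) is divided at the children's generation into 2 shares of £340,000. Ulla takes £340,000. The remaining share for the deceased Cassia (£340,000) is carried to the next generation.
That pool (£340,000) is divided at the grandchildren's generation equally among Kira and Cormac: £170,000 each.

Cormac receives £170,000.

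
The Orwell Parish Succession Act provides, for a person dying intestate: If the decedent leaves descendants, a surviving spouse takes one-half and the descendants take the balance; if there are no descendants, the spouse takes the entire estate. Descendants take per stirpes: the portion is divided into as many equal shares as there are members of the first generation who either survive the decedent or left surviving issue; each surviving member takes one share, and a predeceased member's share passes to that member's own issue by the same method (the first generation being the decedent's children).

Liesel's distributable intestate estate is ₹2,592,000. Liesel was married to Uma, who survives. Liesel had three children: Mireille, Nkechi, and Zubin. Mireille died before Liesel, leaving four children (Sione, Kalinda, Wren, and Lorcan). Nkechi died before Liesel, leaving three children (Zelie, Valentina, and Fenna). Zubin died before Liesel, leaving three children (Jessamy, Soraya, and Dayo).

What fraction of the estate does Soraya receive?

Soraya receives 1/18 of the estate.

Uma takes one-half of ₹2,592,000 = ₹1,296,000. The remaining ₹1,296,000 passes to the descendants.
The descendants' portion (₹1,296,000) is divided into 3 shares of ₹432,000: Mireille's ₹432,000 share passes to Mireille's issue; Nkechi's ₹432,000 share passes to Nkechi's issue; Zubin's ₹432,000 share passes to Zubin's issue.
Mireille's share (₹432,000) is divided into 4 shares of ₹108,000: Sione, Kalinda, Wren, and Lorcan each take ₹108,000.
Nkechi's share (₹432,000) is divided into 3 shares of ₹144,000: Zelie, Valentina, and Fenna each take ₹144,000.
Zubin's share (₹432,000) is divided into 3 shares of ₹144,000: Jessamy, Soraya, and Dayo each take ₹144,000.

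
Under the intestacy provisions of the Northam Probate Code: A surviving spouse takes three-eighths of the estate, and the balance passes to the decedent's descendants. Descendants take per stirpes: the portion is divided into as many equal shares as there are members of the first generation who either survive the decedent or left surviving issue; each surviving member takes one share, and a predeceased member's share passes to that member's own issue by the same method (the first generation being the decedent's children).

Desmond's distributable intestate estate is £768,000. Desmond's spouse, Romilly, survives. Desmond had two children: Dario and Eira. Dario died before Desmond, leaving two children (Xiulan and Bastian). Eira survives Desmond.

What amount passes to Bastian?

Bastian receives £120,000.

Romilly takes three-eighths of £768,000 = £288,000. The remaining £480,000 passes to the descendants.
The descendants' portion (£480,000) is divided into 2 shares of £240,000: Eira takes £240,000; Dario's £240,000 share passes to Dario's issue.
Dario's share (£240,000) is divided into 2 shares of £120,000: Xiulan and Bastian each take £120,000.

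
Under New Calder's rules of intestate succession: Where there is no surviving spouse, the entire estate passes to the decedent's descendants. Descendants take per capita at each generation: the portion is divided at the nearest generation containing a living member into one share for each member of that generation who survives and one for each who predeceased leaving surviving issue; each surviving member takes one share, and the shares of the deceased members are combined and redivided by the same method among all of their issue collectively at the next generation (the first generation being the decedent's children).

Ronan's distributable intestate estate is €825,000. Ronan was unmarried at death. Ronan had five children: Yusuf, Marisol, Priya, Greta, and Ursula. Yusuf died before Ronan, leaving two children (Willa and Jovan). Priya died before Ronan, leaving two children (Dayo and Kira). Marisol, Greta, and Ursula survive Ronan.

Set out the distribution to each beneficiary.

Willa: €82,500; Jovan: €82,500; Marisol: €165,000; Dayo: €82,500; Kira: €82,500; Greta: €165,000; Ursula: €165,000

The entire €825,000 passes to the descendants.
That amount (€825,000) is divided at the children's generation into 5 shares of €165,000. Marisol, Greta, and Ursula each take €165,000. The 2 shares of the deceased (Yusuf and Priya) are combined into a pool of €330,000.
That pool (€330,000) is divided at the grandchildren's generation equally among Willa, Jovan, Dayo, and Kira: €82,500 each.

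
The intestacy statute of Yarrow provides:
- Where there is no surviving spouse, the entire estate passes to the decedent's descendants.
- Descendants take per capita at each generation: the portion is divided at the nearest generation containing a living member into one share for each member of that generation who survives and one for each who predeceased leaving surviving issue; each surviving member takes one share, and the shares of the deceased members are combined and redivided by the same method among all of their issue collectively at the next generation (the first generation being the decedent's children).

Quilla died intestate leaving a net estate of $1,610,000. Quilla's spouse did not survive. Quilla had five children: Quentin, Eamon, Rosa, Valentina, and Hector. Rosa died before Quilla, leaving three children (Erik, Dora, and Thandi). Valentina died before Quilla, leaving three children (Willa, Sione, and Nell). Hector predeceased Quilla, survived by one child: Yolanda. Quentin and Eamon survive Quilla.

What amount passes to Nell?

The entire $1,610,000 passes to the descendants.
That amount ($1,610,000) is divided at the children's generation into 5 shares of $322,000. Quentin and Eamon each take $322,000. The 3 shares of the deceased (Rosa, Valentina, and Hector) are combined into a pool of $966,000.
That pool ($966,000) is divided at the grandchildren's generation equally among Erik, Dora, Thandi, Willa, Sione, Nell, and Yolanda: $138,000 each.

Nell receives $138,000.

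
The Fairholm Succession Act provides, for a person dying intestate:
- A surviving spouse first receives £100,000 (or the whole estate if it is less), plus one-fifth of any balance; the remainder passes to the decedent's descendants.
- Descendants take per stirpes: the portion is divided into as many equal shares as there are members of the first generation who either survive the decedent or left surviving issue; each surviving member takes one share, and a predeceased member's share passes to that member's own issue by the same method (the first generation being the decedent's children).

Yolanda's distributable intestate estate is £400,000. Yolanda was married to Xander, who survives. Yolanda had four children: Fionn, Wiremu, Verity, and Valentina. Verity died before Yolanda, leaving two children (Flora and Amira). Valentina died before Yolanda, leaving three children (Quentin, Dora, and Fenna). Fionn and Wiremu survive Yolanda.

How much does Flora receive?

Xander first takes £100,000, leaving a balance of £300,000. Xander then takes one-fifth of the balance (£60,000), for a total of £160,000. The remaining £240,000 passes to the descendants.
The descendants' portion (£240,000) is divided into 4 shares of £60,000: Fionn and Wiremu each take £60,000; Verity's £60,000 share passes to Verity's issue; Valentina's £60,000 share passes to Valentina's issue.
Verity's share (£60,000) is divided into 2 shares of £30,000: Flora and Amira each take £30,000.
Valentina's share (£60,000) is divided into 3 shares of £20,000: Quentin, Dora, and Fenna each take £20,000.

Flora receives £30,000.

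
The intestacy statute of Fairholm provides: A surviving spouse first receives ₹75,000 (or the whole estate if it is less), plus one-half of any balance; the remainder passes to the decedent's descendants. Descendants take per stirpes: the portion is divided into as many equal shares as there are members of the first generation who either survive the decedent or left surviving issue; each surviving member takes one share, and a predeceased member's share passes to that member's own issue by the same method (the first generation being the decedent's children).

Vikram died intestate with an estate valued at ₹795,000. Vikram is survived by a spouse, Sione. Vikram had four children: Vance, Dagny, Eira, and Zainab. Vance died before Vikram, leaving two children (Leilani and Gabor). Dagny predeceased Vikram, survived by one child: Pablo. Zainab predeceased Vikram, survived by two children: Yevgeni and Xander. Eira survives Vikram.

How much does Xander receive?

Xander receives ₹45,000.

Sione first takes ₹75,000, leaving a balance of ₹720,000. Sione then takes one-half of the balance (₹360,000), for a total of ₹435,000. The remaining ₹360,000 passes to the descendants.
The descendants' portion (₹360,000) is divided into 4 shares of ₹90,000: Eira takes ₹90,000; Vance's ₹90,000 share passes to Vance's issue; Dagny's ₹90,000 share passes to Dagny's issue; Zainab's ₹90,000 share passes to Zainab's issue.
Vance's share (₹90,000) is divided into 2 shares of ₹45,000: Leilani and Gabor each take ₹45,000.
Dagny's share (₹90,000) passes entirely to Pablo.
Zainab's share (₹90,000) is divided into 2 shares of ₹45,000: Yevgeni and Xander each take ₹45,000.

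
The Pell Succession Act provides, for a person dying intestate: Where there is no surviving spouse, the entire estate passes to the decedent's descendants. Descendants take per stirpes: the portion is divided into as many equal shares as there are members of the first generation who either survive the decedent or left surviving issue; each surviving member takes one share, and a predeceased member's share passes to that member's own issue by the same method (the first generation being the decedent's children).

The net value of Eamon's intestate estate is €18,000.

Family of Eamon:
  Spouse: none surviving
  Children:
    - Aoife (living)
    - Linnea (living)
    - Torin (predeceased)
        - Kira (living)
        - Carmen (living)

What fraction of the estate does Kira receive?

Kira receives 1/6 of the estate.

The entire €18,000 passes to the descendants.
That amount (€18,000) is divided into 3 shares of €6,000: Aoife and Linnea each take €6,000; Torin's €6,000 share passes to Torin's issue.
Torin's share (€6,000) is divided into 2 shares of €3,000: Kira and Carmen each take €3,000.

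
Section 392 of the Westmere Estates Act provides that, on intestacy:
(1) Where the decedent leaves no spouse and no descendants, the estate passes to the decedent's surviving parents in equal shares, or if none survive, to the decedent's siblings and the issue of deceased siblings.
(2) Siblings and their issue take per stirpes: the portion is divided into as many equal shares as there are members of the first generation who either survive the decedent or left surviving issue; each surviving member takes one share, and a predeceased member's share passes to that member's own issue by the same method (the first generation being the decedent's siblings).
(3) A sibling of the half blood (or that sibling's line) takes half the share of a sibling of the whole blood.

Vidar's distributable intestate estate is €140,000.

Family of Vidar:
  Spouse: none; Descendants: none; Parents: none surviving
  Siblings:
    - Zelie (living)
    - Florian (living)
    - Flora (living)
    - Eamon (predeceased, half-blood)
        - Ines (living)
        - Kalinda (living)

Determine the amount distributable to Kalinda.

The entire €140,000 passes to the siblings and their issue.
Counting each half-blood sibling's line as half a unit, there are 7/2 units in €140,000, so one unit is €40,000. Whole-blood lines (Zelie, Florian, and Flora) take €40,000 each; half-blood lines (Eamon) take €20,000 each.
Eamon's share (€20,000) is divided into 2 shares of €10,000: Ines and Kalinda each take €10,000.

Kalinda receives €10,000.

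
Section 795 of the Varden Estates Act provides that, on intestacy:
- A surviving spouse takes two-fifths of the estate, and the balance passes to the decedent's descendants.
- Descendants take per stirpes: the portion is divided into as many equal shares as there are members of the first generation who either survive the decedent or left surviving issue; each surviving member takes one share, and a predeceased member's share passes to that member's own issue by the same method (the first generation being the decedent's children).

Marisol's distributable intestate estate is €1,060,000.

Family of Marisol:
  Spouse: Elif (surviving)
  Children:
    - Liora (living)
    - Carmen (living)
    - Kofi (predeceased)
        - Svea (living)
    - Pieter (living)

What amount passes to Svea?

Svea receives €159,000.

Elif takes two-fifths of €1,060,000 = €424,000. The remaining €636,000 passes to the descendants.
The descendants' portion (€636,000) is divided into 4 shares of €159,000: Liora, Carmen, and Pieter each take €159,000; Kofi's €159,000 share passes to Kofi's issue.
Kofi's share (€159,000) passes entirely to Svea.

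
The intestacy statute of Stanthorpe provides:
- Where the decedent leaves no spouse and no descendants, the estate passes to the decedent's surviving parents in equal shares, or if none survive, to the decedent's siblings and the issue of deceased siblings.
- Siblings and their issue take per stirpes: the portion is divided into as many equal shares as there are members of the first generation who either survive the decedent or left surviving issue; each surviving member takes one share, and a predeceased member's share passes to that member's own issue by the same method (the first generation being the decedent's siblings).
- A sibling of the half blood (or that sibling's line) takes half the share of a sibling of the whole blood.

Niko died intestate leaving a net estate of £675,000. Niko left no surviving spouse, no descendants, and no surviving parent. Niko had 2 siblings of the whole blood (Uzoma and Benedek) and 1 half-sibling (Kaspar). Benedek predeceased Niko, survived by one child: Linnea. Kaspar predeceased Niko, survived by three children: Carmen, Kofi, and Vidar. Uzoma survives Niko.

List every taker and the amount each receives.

The entire £675,000 passes to the siblings and their issue.
Counting each half-blood sibling's line as half a unit, there are 5/2 units in £675,000, so one unit is £270,000. Whole-blood lines (Uzoma and Benedek) take £270,000 each; half-blood lines (Kaspar) take £135,000 each.
Benedek's share (£270,000) passes entirely to Linnea.
Kaspar's share (£135,000) is divided into 3 shares of £45,000: Carmen, Kofi, and Vidar each take £45,000.

Uzoma: £270,000; Linnea: £270,000; Carmen: £45,000; Kofi: £45,000; Vidar: £45,000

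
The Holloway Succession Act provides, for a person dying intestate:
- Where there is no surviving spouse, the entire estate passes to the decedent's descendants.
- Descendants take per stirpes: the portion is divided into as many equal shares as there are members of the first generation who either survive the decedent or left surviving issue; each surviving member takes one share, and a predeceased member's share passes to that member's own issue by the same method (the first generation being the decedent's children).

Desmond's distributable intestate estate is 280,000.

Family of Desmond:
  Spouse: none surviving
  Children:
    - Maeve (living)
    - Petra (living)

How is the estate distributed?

The entire 280,000 passes to the descendants.
That amount (280,000) is divided into 2 shares of 140,000: Maeve and Petra each take 140,000.

Maeve: 140,000; Petra: 140,000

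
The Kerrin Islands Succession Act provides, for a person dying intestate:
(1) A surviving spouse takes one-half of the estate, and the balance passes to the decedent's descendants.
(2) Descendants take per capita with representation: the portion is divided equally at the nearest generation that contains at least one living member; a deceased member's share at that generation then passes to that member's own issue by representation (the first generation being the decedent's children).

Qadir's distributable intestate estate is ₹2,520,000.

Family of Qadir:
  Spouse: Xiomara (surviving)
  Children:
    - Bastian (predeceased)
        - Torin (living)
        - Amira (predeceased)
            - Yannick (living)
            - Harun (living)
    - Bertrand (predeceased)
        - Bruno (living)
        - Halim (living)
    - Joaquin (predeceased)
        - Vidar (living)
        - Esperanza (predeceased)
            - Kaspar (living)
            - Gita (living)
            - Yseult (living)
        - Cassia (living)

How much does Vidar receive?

Xiomara takes one-half of ₹2,520,000 = ₹1,260,000. The remaining ₹1,260,000 passes to the descendants.
No child survives, so the initial division is made at the grandchildren's generation.
The descendants' portion (₹1,260,000) is divided into 7 shares of ₹180,000: Torin, Bruno, Halim, Vidar, and Cassia each take ₹180,000; Amira's ₹180,000 share passes to Amira's issue; Esperanza's ₹180,000 share passes to Esperanza's issue.
Amira's share (₹180,000) is divided into 2 shares of ₹90,000: Yannick and Harun each take ₹90,000.
Esperanza's share (₹180,000) is divided into 3 shares of ₹60,000: Kaspar, Gita, and Yseult each take ₹60,000.

Vidar receives ₹180,000.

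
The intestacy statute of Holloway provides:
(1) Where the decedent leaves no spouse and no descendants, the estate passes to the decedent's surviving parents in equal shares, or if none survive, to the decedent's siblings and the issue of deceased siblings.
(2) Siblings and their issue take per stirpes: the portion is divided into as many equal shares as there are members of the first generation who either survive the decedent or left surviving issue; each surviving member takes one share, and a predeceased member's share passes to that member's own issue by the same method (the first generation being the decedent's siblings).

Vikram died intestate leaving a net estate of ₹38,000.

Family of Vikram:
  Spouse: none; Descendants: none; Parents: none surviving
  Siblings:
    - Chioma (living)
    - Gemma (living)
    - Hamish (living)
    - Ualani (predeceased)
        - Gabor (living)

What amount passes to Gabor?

Gabor receives ₹9,500.

The entire ₹38,000 passes to the siblings and their issue.
That amount (₹38,000) is divided into 4 shares of ₹9,500: Chioma, Gemma, and Hamish each take ₹9,500; Ualani's ₹9,500 share passes to Ualani's issue.
Ualani's share (₹9,500) passes entirely to Gabor.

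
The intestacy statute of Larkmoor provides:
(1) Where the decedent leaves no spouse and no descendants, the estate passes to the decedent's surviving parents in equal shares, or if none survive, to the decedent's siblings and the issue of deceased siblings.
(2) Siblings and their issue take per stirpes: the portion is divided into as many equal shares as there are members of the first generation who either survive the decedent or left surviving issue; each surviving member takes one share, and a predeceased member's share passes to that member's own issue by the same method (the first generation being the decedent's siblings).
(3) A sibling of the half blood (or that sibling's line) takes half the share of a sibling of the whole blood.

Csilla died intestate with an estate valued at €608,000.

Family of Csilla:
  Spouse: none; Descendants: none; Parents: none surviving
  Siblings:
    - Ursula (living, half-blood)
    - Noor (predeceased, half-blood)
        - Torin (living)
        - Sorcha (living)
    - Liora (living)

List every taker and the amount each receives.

Ursula: €152,000; Torin: €76,000; Sorcha: €76,000; Liora: €304,000

The entire €608,000 passes to the siblings and their issue.
Counting each half-blood sibling's line as half a unit, there are 2 units in €608,000, so one unit is €304,000. Whole-blood lines (Liora) take €304,000 each; half-blood lines (Ursula and Noor) take €152,000 each.
Noor's share (€152,000) is divided into 2 shares of €76,000: Torin and Sorcha each take €76,000.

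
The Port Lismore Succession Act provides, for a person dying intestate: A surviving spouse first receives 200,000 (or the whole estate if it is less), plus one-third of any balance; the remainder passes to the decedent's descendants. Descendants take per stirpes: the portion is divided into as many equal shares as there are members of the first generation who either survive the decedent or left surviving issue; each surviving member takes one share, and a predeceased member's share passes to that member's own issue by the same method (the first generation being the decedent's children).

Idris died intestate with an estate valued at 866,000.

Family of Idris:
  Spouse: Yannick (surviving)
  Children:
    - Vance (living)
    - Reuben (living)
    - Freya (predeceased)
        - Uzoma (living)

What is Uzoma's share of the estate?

Uzoma receives 148,000.

Yannick first takes 200,000, leaving a balance of 666,000. Yannick then takes one-third of the balance (222,000), for a total of 422,000. The remaining 444,000 passes to the descendants.
The descendants' portion (444,000) is divided into 3 shares of 148,000: Vance and Reuben each take 148,000; Freya's 148,000 share passes to Freya's issue.
Freya's share (148,000) passes entirely to Uzoma.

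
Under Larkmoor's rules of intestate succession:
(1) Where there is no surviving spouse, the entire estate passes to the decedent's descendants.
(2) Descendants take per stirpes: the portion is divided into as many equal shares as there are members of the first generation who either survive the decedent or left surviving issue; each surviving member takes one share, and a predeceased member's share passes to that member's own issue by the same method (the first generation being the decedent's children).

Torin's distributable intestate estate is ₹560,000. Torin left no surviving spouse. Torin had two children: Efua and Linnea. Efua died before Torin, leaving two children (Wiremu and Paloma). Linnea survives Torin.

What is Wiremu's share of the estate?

The entire ₹560,000 passes to the descendants.
That amount (₹560,000) is divided into 2 shares of ₹280,000: Linnea takes ₹280,000; Efua's ₹280,000 share passes to Efua's issue.
Efua's share (₹280,000) is divided into 2 shares of ₹140,000: Wiremu and Paloma each take ₹140,000.

Wiremu receives ₹140,000.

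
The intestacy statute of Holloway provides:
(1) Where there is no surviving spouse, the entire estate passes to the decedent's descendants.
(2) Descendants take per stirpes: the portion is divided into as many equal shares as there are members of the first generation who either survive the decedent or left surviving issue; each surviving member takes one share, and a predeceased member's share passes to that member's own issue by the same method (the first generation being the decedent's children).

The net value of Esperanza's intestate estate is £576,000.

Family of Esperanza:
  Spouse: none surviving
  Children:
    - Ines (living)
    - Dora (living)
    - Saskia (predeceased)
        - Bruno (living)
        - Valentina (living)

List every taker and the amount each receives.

Ines: £192,000; Dora: £192,000; Bruno: £96,000; Valentina: £96,000

The entire £576,000 passes to the descendants.
That amount (£576,000) is divided into 3 shares of £192,000: Ines and Dora each take £192,000; Saskia's £192,000 share passes to Saskia's issue.
Saskia's share (£192,000) is divided into 2 shares of £96,000: Bruno and Valentina each take £96,000.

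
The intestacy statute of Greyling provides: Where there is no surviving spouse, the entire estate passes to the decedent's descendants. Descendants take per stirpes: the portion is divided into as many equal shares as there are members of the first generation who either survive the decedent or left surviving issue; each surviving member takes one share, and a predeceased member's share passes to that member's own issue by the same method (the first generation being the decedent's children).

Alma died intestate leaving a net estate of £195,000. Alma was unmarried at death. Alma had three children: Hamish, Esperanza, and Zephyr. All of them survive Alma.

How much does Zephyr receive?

The entire £195,000 passes to the descendants.
That amount (£195,000) is divided into 3 shares of £65,000: Hamish, Esperanza, and Zephyr each take £65,000.

Zephyr receives £65,000.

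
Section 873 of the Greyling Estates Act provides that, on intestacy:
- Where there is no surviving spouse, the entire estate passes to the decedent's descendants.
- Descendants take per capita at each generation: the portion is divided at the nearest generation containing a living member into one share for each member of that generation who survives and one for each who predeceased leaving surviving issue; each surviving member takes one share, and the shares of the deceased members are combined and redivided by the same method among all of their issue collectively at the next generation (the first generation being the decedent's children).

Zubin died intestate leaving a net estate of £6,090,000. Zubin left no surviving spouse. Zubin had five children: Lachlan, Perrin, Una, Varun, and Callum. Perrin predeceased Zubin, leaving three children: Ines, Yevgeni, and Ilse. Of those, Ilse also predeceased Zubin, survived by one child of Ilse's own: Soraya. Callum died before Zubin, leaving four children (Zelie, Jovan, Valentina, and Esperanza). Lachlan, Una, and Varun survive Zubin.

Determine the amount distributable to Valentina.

The entire £6,090,000 passes to the descendants.
That amount (£6,090,000) is divided at the children's generation into 5 shares of £1,218,000. Lachlan, Una, and Varun each take £1,218,000. The 2 shares of the deceased (Perrin and Callum) are combined into a pool of £2,436,000.
That pool (£2,436,000) is divided at the grandchildren's generation into 7 shares of £348,000. Ines, Yevgeni, Zelie, Jovan, Valentina, and Esperanza each take £348,000. The remaining share for the deceased Ilse (£348,000) is carried to the next generation.
That pool (£348,000) passes entirely to Soraya, the sole taker at the great-grandchildren's generation.

Valentina receives £348,000.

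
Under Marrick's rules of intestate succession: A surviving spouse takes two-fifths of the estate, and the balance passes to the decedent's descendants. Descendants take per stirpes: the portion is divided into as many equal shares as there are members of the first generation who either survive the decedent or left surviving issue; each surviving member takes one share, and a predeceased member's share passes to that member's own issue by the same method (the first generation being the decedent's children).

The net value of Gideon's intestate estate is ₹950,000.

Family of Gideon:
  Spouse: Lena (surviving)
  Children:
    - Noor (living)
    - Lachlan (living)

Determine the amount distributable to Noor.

Noor receives ₹285,000.

Lena takes two-fifths of ₹950,000 = ₹380,000. The remaining ₹570,000 passes to the descendants.
The descendants' portion (₹570,000) is divided into 2 shares of ₹285,000: Noor and Lachlan each take ₹285,000.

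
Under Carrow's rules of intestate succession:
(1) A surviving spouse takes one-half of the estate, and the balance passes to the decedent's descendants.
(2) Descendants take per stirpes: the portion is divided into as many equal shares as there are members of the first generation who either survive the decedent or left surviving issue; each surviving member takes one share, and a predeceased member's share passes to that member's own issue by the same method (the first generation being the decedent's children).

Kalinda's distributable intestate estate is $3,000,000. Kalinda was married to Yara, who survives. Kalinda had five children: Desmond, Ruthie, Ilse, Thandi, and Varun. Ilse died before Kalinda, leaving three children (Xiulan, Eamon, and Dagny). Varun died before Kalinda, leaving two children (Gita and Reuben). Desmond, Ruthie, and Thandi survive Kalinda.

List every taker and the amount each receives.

Yara: $1,500,000; Desmond: $300,000; Ruthie: $300,000; Xiulan: $100,000; Eamon: $100,000; Dagny: $100,000; Thandi: $300,000; Gita: $150,000; Reuben: $150,000

Yara takes one-half of $3,000,000 = $1,500,000. The remaining $1,500,000 passes to the descendants.
The descendants' portion ($1,500,000) is divided into 5 shares of $300,000: Desmond, Ruthie, and Thandi each take $300,000; Ilse's $300,000 share passes to Ilse's issue; Varun's $300,000 share passes to Varun's issue.
Ilse's share ($300,000) is divided into 3 shares of $100,000: Xiulan, Eamon, and Dagny each take $100,000.
Varun's share ($300,000) is divided into 2 shares of $150,000: Gita and Reuben each take $150,000.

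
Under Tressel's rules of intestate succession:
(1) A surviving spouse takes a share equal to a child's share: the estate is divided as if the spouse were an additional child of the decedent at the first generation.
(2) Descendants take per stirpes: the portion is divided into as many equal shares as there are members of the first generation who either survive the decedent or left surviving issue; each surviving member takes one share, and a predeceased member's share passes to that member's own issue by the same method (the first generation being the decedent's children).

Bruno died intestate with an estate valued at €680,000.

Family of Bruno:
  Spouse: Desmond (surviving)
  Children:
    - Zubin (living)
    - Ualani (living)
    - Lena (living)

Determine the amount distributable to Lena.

Lena receives €170,000.

The spouse counts as an additional share at the children's level, so there are 4 primary shares of €170,000. Desmond takes one such share (€170,000).
The children's combined portion (€510,000) is divided into 3 shares of €170,000: Zubin, Ualani, and Lena each take €170,000.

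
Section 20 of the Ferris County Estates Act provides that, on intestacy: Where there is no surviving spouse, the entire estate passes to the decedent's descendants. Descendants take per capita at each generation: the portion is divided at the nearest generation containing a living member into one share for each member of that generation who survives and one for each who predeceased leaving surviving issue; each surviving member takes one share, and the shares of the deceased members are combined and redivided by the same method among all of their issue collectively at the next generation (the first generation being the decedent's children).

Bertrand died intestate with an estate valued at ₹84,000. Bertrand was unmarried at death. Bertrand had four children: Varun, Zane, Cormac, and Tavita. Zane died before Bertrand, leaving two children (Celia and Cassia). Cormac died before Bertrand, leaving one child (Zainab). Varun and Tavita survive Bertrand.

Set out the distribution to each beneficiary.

Varun: ₹21,000; Celia: ₹14,000; Cassia: ₹14,000; Zainab: ₹14,000; Tavita: ₹21,000

The entire ₹84,000 passes to the descendants.
That amount (₹84,000) is divided at the children's generation into 4 shares of ₹21,000. Varun and Tavita each take ₹21,000. The 2 shares of the deceased (Zane and Cormac) are combined into a pool of ₹42,000.
That pool (₹42,000) is divided at the grandchildren's generation equally among Celia, Cassia, and Zainab: ₹14,000 each.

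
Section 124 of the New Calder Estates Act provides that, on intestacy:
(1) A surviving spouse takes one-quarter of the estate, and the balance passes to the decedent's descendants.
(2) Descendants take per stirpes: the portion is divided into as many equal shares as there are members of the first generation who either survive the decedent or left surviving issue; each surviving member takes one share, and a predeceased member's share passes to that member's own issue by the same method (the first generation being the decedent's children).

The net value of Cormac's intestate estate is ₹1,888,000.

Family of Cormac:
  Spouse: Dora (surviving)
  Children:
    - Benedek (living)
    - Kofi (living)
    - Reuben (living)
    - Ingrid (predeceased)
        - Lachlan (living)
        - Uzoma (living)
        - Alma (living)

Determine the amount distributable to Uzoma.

Dora takes one-quarter of ₹1,888,000 = ₹472,000. The remaining ₹1,416,000 passes to the descendants.
The descendants' portion (₹1,416,000) is divided into 4 shares of ₹354,000: Benedek, Kofi, and Reuben each take ₹354,000; Ingrid's ₹354,000 share passes to Ingrid's issue.
Ingrid's share (₹354,000) is divided into 3 shares of ₹118,000: Lachlan, Uzoma, and Alma each take ₹118,000.

Uzoma receives ₹118,000.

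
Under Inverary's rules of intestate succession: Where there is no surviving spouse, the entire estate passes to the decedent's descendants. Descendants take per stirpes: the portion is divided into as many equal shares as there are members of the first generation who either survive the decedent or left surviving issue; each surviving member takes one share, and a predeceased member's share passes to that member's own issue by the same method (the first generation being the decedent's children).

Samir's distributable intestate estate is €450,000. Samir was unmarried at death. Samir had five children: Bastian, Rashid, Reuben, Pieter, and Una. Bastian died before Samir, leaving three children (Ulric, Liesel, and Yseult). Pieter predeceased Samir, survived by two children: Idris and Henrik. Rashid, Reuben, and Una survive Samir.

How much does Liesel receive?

Liesel receives €30,000.

The entire €450,000 passes to the descendants.
That amount (€450,000) is divided into 5 shares of €90,000: Rashid, Reuben, and Una each take €90,000; Bastian's €90,000 share passes to Bastian's issue; Pieter's €90,000 share passes to Pieter's issue.
Bastian's share (€90,000) is divided into 3 shares of €30,000: Ulric, Liesel, and Yseult each take €30,000.
Pieter's share (€90,000) is divided into 2 shares of €45,000: Idris and Henrik each take €45,000.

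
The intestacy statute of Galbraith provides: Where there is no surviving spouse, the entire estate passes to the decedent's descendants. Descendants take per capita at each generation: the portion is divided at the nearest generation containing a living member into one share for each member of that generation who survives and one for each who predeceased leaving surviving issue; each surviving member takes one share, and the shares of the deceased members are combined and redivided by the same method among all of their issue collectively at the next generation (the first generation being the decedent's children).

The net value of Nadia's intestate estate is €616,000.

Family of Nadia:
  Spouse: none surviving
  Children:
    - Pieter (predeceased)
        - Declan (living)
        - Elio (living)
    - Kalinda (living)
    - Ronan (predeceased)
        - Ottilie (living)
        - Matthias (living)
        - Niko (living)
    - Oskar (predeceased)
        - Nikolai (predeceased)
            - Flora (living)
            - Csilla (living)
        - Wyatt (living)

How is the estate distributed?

Declan: €66,000; Elio: €66,000; Kalinda: €154,000; Ottilie: €66,000; Matthias: €66,000; Niko: €66,000; Flora: €33,000; Csilla: €33,000; Wyatt: €66,000

The entire €616,000 passes to the descendants.
That amount (€616,000) is divided at the children's generation into 4 shares of €154,000. Kalinda takes €154,000. The 3 shares of the deceased (Pieter, Ronan, and Oskar) are combined into a pool of €462,000.
That pool (€462,000) is divided at the grandchildren's generation into 7 shares of €66,000. Declan, Elio, Ottilie, Matthias, Niko, and Wyatt each take €66,000. The remaining share for the deceased Nikolai (€66,000) is carried to the next generation.
That pool (€66,000) is divided at the great-grandchildren's generation equally among Flora and Csilla: €33,000 each.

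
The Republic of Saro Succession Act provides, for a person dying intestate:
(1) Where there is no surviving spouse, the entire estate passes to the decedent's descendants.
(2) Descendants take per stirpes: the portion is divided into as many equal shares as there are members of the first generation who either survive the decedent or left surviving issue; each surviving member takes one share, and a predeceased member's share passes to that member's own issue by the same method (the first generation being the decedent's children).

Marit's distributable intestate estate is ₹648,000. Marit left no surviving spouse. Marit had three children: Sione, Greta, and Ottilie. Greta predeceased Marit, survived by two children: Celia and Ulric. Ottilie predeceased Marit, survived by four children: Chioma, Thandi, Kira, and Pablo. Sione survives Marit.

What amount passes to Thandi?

Thandi receives ₹54,000.

The entire ₹648,000 passes to the descendants.
That amount (₹648,000) is divided into 3 shares of ₹216,000: Sione takes ₹216,000; Greta's ₹216,000 share passes to Greta's issue; Ottilie's ₹216,000 share passes to Ottilie's issue.
Greta's share (₹216,000) is divided into 2 shares of ₹108,000: Celia and Ulric each take ₹108,000.
Ottilie's share (₹216,000) is divided into 4 shares of ₹54,000: Chioma, Thandi, Kira, and Pablo each take ₹54,000.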